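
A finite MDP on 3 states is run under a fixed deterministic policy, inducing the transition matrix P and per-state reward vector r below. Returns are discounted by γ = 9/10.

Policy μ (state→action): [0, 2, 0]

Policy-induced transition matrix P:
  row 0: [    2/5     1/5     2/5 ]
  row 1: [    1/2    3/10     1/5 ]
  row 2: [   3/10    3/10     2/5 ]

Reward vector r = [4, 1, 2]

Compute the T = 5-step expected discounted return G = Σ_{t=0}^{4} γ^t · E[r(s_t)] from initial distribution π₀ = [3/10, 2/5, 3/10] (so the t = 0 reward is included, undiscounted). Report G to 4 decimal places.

t=0: π = [0.3000, 0.4000, 0.3000], E[r] = 2.2000, γ^t·E[r] = 2.200000, running G = 2.200000
t=1: π = [0.4100, 0.2700, 0.3200], E[r] = 2.5500, γ^t·E[r] = 2.295000, running G = 4.495000
t=2: π = [0.3950, 0.2590, 0.3460], E[r] = 2.5310, γ^t·E[r] = 2.050110, running G = 6.545110
t=3: π = [0.3913, 0.2605, 0.3482], E[r] = 2.5221, γ^t·E[r] = 1.838611, running G = 8.383721
t=4: π = [0.3912, 0.2609, 0.3479], E[r] = 2.5216, γ^t·E[r] = 1.654415, running G = 10.038136

G = 10.0381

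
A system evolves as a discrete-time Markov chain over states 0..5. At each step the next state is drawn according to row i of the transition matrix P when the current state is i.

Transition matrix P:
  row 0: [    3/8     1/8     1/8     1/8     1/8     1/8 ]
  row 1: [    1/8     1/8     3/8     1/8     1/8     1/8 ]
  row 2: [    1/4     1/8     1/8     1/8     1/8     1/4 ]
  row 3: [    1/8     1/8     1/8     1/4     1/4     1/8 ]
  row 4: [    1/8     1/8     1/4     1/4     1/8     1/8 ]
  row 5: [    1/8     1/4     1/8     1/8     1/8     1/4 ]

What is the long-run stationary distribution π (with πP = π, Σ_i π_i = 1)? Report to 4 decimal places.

π = [0.1966, 0.1461, 0.1797, 0.1636, 0.1455, 0.1685]

Balance equations π_j = Σ_i π_i·P[i][j]:
  π_0 = 3/8·π_0 + 1/8·π_1 + 1/4·π_2 + 1/8·π_3 + 1/8·π_4 + 1/8·π_5
  π_1 = 1/8·π_0 + 1/8·π_1 + 1/8·π_2 + 1/8·π_3 + 1/8·π_4 + 1/4·π_5
  π_2 = 1/8·π_0 + 3/8·π_1 + 1/8·π_2 + 1/8·π_3 + 1/4·π_4 + 1/8·π_5
  π_3 = 1/8·π_0 + 1/8·π_1 + 1/8·π_2 + 1/4·π_3 + 1/4·π_4 + 1/8·π_5
  π_4 = 1/8·π_0 + 1/8·π_1 + 1/8·π_2 + 1/4·π_3 + 1/8·π_4 + 1/8·π_5
  normalize: π_0 + π_1 + π_2 + π_3 + π_4 + π_5 = 1
Solving the linear system gives exactly π = [4823/24530, 3583/24530, 2204/12265, 9/55, 8/55, 2067/12265].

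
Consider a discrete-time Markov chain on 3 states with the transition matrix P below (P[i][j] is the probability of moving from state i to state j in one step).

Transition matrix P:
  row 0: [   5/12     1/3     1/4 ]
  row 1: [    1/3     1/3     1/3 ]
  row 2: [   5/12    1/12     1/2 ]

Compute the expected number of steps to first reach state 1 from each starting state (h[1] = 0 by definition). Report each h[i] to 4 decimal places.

First-step conditioning: h[1] = 0; for i ≠ 1, h[i] = 1 + Σ_k P[i][k]·h[k].
  h[0] = 1 + 5/12·h[0] + 1/4·h[2]
  h[2] = 1 + 5/12·h[0] + 1/2·h[2]
Solving the 2×2 linear system over states ≠ 1 gives exactly h = [4, 0, 16/3] (h[1] = 0 is the target).

h = [4.0000, 0.0000, 5.3333]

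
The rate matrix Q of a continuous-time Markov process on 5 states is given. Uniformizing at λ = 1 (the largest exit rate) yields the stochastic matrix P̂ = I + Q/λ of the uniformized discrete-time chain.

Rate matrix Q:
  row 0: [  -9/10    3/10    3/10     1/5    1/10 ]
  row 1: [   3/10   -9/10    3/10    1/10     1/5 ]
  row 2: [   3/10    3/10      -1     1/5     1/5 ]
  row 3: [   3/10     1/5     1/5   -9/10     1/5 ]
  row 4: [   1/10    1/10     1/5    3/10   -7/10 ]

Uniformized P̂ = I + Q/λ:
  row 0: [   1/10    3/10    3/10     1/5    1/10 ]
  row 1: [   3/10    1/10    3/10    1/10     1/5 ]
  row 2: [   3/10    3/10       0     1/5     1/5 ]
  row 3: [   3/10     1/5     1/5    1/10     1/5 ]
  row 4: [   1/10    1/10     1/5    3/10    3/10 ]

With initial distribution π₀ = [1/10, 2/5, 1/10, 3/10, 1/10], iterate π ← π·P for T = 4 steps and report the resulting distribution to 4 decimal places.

π = [0.2164, 0.2024, 0.2014, 0.1819, 0.1979]

t=0: π = [0.1000, 0.4000, 0.1000, 0.3000, 0.1000]
t=1: π = [0.2600, 0.1700, 0.2300, 0.1400, 0.2000]
t=2: π = [0.2080, 0.2120, 0.1970, 0.1890, 0.1940]
t=3: π = [0.2196, 0.1999, 0.2026, 0.1793, 0.1986]
t=4: π = [0.2164, 0.2024, 0.2014, 0.1819, 0.1979]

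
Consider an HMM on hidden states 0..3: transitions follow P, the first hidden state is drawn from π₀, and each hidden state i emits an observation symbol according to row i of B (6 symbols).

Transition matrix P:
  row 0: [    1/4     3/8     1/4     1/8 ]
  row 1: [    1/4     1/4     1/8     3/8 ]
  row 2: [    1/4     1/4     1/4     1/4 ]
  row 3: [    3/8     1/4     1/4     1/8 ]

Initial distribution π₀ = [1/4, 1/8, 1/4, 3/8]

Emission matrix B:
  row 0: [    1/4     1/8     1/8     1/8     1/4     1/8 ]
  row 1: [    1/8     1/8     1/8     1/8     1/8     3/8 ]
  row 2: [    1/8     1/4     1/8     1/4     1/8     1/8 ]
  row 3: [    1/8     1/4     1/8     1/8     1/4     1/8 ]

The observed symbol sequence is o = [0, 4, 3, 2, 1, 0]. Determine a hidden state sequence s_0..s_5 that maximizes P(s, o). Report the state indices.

path = [3, 0, 2, 1, 3, 0]

t=0: δ = [6.250e-02, 1.562e-02, 3.125e-02, 4.688e-02]  (obs o_0=0)
t=1: δ = [4.395e-03, 2.930e-03, 1.953e-03, 1.953e-03]  ψ = [3, 0, 0, 0]  (obs o_1=4)
t=2: δ = [1.373e-04, 2.060e-04, 2.747e-04, 1.373e-04]  ψ = [0, 0, 0, 1]  (obs o_2=3)
t=3: δ = [8.583e-06, 8.583e-06, 8.583e-06, 9.656e-06]  ψ = [2, 2, 2, 1]  (obs o_3=2)
t=4: δ = [4.526e-07, 4.023e-07, 6.035e-07, 8.047e-07]  ψ = [3, 0, 3, 1]  (obs o_4=1)
t=5: δ = [7.544e-08, 2.515e-08, 2.515e-08, 1.886e-08]  ψ = [3, 3, 3, 1]  (obs o_5=0)
backtrack: best end state = 0; path = [3, 0, 2, 1, 3, 0]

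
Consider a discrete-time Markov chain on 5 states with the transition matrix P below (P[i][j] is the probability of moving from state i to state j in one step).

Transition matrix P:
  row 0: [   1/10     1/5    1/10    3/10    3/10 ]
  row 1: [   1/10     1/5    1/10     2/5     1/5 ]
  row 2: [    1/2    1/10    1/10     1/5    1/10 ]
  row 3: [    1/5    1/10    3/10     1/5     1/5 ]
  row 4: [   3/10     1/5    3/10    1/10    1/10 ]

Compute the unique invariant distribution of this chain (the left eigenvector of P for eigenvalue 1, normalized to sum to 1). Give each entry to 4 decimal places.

π = [0.2347, 0.1579, 0.1846, 0.2364, 0.1864]

Balance equations π_j = Σ_i π_i·P[i][j]:
  π_0 = 1/10·π_0 + 1/10·π_1 + 1/2·π_2 + 1/5·π_3 + 3/10·π_4
  π_1 = 1/5·π_0 + 1/5·π_1 + 1/10·π_2 + 1/10·π_3 + 1/5·π_4
  π_2 = 1/10·π_0 + 1/10·π_1 + 1/10·π_2 + 3/10·π_3 + 3/10·π_4
  π_3 = 3/10·π_0 + 2/5·π_1 + 1/5·π_2 + 1/5·π_3 + 1/10·π_4
  normalize: π_0 + π_1 + π_2 + π_3 + π_4 = 1
Solving the linear system gives exactly π = [3223/13730, 1084/6865, 1267/6865, 1623/6865, 2559/13730].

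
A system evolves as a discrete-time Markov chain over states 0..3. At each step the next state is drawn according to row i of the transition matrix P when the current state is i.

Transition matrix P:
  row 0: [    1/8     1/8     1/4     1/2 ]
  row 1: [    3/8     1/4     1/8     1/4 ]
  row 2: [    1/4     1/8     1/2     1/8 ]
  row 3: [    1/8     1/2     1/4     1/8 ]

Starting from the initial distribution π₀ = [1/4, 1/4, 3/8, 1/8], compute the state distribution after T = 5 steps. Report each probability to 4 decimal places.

π = [0.2227, 0.2454, 0.2928, 0.2392]

t=0: π = [0.2500, 0.2500, 0.3750, 0.1250]
t=1: π = [0.2344, 0.2031, 0.3125, 0.2500]
t=2: π = [0.2148, 0.2441, 0.3027, 0.2383]
t=3: π = [0.2239, 0.2449, 0.2952, 0.2361]
t=4: π = [0.2231, 0.2441, 0.2932, 0.2396]
t=5: π = [0.2227, 0.2454, 0.2928, 0.2392]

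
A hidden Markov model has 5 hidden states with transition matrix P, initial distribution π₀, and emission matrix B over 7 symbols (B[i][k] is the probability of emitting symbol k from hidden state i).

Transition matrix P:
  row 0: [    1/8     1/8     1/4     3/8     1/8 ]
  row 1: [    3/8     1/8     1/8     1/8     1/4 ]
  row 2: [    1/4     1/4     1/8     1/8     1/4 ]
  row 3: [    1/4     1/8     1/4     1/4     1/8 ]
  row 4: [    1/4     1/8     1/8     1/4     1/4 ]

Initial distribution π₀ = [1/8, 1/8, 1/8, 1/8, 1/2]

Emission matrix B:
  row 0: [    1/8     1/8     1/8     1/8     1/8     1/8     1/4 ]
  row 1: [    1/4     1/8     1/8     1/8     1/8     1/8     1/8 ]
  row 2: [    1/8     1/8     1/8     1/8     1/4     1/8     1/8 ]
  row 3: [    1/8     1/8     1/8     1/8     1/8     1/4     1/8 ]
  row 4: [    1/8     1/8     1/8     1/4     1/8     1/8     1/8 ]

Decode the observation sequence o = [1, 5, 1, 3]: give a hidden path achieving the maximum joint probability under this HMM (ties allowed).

path = [4, 3, 2, 4]

t=0: δ = [1.562e-02, 1.562e-02, 1.562e-02, 1.562e-02, 6.250e-02]  (obs o_0=1)
t=1: δ = [1.953e-03, 9.766e-04, 9.766e-04, 3.906e-03, 1.953e-03]  ψ = [4, 4, 4, 4, 4]  (obs o_1=5)
t=2: δ = [1.221e-04, 6.104e-05, 1.221e-04, 1.221e-04, 6.104e-05]  ψ = [3, 3, 3, 3, 3]  (obs o_2=1)
t=3: δ = [3.815e-06, 3.815e-06, 3.815e-06, 5.722e-06, 7.629e-06]  ψ = [2, 2, 0, 0, 2]  (obs o_3=3)
backtrack: best end state = 4; path = [4, 3, 2, 4]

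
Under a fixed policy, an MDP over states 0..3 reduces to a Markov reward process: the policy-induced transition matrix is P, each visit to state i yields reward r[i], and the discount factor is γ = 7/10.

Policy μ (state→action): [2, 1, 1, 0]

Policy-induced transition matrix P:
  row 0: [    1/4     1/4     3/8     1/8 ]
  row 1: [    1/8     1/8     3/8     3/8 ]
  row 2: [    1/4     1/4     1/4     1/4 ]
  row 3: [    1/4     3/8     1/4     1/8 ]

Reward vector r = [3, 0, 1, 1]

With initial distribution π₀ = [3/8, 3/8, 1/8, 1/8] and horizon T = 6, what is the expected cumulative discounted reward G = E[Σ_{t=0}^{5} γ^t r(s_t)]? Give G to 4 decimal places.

G = 3.6855

t=0: π = [0.3750, 0.3750, 0.1250, 0.1250], E[r] = 1.3750, γ^t·E[r] = 1.375000, running G = 1.375000
t=1: π = [0.2031, 0.2188, 0.3438, 0.2344], E[r] = 1.1875, γ^t·E[r] = 0.831250, running G = 2.206250
t=2: π = [0.2227, 0.2520, 0.3027, 0.2227], E[r] = 1.1934, γ^t·E[r] = 0.584746, running G = 2.790996
t=3: π = [0.2185, 0.2463, 0.3093, 0.2258], E[r] = 1.1907, γ^t·E[r] = 0.408401, running G = 3.199397
t=4: π = [0.2192, 0.2474, 0.3081, 0.2253], E[r] = 1.1910, γ^t·E[r] = 0.285954, running G = 3.485351
t=5: π = [0.2191, 0.2472, 0.3083, 0.2254], E[r] = 1.1909, γ^t·E[r] = 0.200157, running G = 3.685508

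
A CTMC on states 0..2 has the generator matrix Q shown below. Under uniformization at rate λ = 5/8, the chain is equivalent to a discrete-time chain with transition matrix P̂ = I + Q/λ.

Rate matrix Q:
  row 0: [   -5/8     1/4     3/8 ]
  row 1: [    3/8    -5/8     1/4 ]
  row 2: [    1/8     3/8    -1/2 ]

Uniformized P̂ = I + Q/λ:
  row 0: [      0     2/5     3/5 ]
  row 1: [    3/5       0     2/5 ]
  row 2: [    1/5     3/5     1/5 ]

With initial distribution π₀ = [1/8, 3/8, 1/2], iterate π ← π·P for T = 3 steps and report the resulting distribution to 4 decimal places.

t=0: π = [0.1250, 0.3750, 0.5000]
t=1: π = [0.3250, 0.3500, 0.3250]
t=2: π = [0.2750, 0.3250, 0.4000]
t=3: π = [0.2750, 0.3500, 0.3750]

π = [0.2750, 0.3500, 0.3750]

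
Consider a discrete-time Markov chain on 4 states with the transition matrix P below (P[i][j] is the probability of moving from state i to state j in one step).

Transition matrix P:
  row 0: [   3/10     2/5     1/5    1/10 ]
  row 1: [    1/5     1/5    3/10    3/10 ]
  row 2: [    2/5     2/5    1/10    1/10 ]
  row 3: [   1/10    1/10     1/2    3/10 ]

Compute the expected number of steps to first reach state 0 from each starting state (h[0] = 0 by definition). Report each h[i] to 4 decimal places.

h = [0.0000, 4.2759, 3.5172, 4.5517]

First-step conditioning: h[0] = 0; for i ≠ 0, h[i] = 1 + Σ_k P[i][k]·h[k].
  h[1] = 1 + 1/5·h[1] + 3/10·h[2] + 3/10·h[3]
  h[2] = 1 + 2/5·h[1] + 1/10·h[2] + 1/10·h[3]
  h[3] = 1 + 1/10·h[1] + 1/2·h[2] + 3/10·h[3]
Solving the 3×3 linear system over states ≠ 0 gives exactly h = [0, 124/29, 102/29, 132/29] (h[0] = 0 is the target).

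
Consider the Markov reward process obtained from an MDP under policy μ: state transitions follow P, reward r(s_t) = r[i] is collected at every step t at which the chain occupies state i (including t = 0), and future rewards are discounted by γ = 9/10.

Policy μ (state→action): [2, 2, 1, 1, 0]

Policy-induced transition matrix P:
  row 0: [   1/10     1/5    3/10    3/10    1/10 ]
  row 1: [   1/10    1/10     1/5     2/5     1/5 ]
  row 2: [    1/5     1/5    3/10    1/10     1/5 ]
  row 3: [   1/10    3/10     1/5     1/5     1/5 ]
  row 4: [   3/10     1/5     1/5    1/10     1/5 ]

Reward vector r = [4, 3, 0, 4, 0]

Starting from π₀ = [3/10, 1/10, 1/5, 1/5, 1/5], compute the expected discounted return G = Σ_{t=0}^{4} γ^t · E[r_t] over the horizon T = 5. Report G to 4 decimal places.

t=0: π = [0.3000, 0.1000, 0.2000, 0.2000, 0.2000], E[r] = 2.3000, γ^t·E[r] = 2.300000, running G = 2.300000
t=1: π = [0.1600, 0.2100, 0.2500, 0.2100, 0.1700], E[r] = 2.1100, γ^t·E[r] = 1.899000, running G = 4.199000
t=2: π = [0.1590, 0.2000, 0.2410, 0.2160, 0.1840], E[r] = 2.1000, γ^t·E[r] = 1.701000, running G = 5.900000
t=3: π = [0.1609, 0.2016, 0.2400, 0.2134, 0.1841], E[r] = 2.1020, γ^t·E[r] = 1.532358, running G = 7.432358
t=4: π = [0.1608, 0.2012, 0.2401, 0.2140, 0.1839], E[r] = 2.1028, γ^t·E[r] = 1.379660, running G = 8.812018

G = 8.8120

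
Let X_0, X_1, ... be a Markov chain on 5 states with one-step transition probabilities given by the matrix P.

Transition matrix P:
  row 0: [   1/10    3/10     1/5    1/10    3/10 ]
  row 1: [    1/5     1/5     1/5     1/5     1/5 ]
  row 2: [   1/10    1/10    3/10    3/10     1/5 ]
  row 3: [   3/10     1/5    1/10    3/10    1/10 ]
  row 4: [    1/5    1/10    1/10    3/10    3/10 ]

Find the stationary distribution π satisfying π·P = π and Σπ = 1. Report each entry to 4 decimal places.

Balance equations π_j = Σ_i π_i·P[i][j]:
  π_0 = 1/10·π_0 + 1/5·π_1 + 1/10·π_2 + 3/10·π_3 + 1/5·π_4
  π_1 = 3/10·π_0 + 1/5·π_1 + 1/10·π_2 + 1/5·π_3 + 1/10·π_4
  π_2 = 1/5·π_0 + 1/5·π_1 + 3/10·π_2 + 1/10·π_3 + 1/10·π_4
  π_3 = 1/10·π_0 + 1/5·π_1 + 3/10·π_2 + 3/10·π_3 + 3/10·π_4
  normalize: π_0 + π_1 + π_2 + π_3 + π_4 = 1
Solving the linear system gives exactly π = [520/2759, 497/2759, 472/2759, 674/2759, 596/2759].

π = [0.1885, 0.1801, 0.1711, 0.2443, 0.2160]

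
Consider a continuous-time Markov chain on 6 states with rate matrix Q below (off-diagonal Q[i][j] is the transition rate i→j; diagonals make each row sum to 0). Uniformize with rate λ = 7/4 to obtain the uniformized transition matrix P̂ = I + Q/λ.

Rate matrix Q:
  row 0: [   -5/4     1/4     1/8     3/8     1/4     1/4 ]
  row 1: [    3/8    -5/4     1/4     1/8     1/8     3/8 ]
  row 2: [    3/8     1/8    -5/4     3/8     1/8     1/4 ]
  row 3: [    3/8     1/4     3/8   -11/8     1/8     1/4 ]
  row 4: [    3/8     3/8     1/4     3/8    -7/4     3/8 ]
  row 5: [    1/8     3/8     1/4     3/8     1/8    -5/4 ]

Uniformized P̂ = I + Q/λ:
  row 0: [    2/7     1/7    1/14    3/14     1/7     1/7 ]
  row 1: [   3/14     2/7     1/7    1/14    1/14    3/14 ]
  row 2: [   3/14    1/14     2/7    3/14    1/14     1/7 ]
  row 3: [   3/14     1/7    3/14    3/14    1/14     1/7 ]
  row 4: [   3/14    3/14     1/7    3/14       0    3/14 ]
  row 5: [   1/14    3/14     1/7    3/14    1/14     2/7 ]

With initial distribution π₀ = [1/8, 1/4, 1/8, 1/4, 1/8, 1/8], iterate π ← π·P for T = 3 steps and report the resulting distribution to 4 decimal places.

π = [0.2018, 0.1754, 0.1654, 0.1891, 0.0801, 0.1881]

t=0: π = [0.1250, 0.2500, 0.1250, 0.2500, 0.1250, 0.1250]
t=1: π = [0.2054, 0.1875, 0.1696, 0.1786, 0.0714, 0.1875]
t=2: π = [0.2022, 0.1760, 0.1652, 0.1875, 0.0810, 0.1881]
t=3: π = [0.2018, 0.1754, 0.1654, 0.1891, 0.0801, 0.1881]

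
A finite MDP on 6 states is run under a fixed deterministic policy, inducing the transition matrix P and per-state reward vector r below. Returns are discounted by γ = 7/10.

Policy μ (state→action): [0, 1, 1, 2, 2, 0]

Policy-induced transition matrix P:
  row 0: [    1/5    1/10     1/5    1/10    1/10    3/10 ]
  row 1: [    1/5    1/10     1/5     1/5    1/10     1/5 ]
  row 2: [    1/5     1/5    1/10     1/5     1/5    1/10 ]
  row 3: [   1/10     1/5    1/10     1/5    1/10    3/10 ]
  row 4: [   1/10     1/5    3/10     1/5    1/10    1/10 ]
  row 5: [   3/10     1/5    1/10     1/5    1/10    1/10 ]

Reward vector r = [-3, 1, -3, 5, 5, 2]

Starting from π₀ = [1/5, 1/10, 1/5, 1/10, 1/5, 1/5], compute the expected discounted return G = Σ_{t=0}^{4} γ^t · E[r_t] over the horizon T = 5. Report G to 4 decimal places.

G = 2.5143

t=0: π = [0.2000, 0.1000, 0.2000, 0.1000, 0.2000, 0.2000], E[r] = 0.8000, γ^t·E[r] = 0.800000, running G = 0.800000
t=1: π = [0.1900, 0.1700, 0.1700, 0.1800, 0.1200, 0.1700], E[r] = 0.9300, γ^t·E[r] = 0.651000, running G = 1.451000
t=2: π = [0.1870, 0.1640, 0.1600, 0.1810, 0.1170, 0.1910], E[r] = 0.9950, γ^t·E[r] = 0.487550, running G = 1.938550
t=3: π = [0.1893, 0.1649, 0.1585, 0.1813, 0.1160, 0.1900], E[r] = 0.9880, γ^t·E[r] = 0.338884, running G = 2.277434
t=4: π = [0.1893, 0.1646, 0.1586, 0.1811, 0.1159, 0.1906], E[r] = 0.9867, γ^t·E[r] = 0.236914, running G = 2.514348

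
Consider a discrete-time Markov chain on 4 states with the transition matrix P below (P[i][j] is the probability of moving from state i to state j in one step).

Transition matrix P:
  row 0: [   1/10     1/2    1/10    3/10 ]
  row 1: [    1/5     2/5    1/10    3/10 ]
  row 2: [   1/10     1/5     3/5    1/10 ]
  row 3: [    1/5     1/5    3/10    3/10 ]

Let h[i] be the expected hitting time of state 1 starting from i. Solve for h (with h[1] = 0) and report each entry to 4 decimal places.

h = [2.9508, 0.0000, 4.2623, 4.0984]

First-step conditioning: h[1] = 0; for i ≠ 1, h[i] = 1 + Σ_k P[i][k]·h[k].
  h[0] = 1 + 1/10·h[0] + 1/10·h[2] + 3/10·h[3]
  h[2] = 1 + 1/10·h[0] + 3/5·h[2] + 1/10·h[3]
  h[3] = 1 + 1/5·h[0] + 3/10·h[2] + 3/10·h[3]
Solving the 3×3 linear system over states ≠ 1 gives exactly h = [180/61, 0, 260/61, 250/61] (h[1] = 0 is the target).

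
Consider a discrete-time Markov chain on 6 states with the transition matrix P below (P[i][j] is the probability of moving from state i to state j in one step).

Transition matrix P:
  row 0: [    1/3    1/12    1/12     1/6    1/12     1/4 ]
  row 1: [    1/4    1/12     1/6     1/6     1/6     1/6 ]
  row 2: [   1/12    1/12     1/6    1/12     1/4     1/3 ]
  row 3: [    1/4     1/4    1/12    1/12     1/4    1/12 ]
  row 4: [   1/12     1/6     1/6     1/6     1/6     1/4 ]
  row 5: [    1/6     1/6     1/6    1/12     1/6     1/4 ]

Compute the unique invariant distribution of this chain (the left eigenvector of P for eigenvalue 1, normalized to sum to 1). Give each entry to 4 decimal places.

Balance equations π_j = Σ_i π_i·P[i][j]:
  π_0 = 1/3·π_0 + 1/4·π_1 + 1/12·π_2 + 1/4·π_3 + 1/12·π_4 + 1/6·π_5
  π_1 = 1/12·π_0 + 1/12·π_1 + 1/12·π_2 + 1/4·π_3 + 1/6·π_4 + 1/6·π_5
  π_2 = 1/12·π_0 + 1/6·π_1 + 1/6·π_2 + 1/12·π_3 + 1/6·π_4 + 1/6·π_5
  π_3 = 1/6·π_0 + 1/6·π_1 + 1/12·π_2 + 1/12·π_3 + 1/6·π_4 + 1/12·π_5
  π_4 = 1/12·π_0 + 1/6·π_1 + 1/4·π_2 + 1/4·π_3 + 1/6·π_4 + 1/6·π_5
  normalize: π_0 + π_1 + π_2 + π_3 + π_4 + π_5 = 1
Solving the linear system gives exactly π = [42457/217652, 7494/54413, 15231/108826, 27303/217652, 37551/217652, 49903/217652].

π = [0.1951, 0.1377, 0.1400, 0.1254, 0.1725, 0.2293]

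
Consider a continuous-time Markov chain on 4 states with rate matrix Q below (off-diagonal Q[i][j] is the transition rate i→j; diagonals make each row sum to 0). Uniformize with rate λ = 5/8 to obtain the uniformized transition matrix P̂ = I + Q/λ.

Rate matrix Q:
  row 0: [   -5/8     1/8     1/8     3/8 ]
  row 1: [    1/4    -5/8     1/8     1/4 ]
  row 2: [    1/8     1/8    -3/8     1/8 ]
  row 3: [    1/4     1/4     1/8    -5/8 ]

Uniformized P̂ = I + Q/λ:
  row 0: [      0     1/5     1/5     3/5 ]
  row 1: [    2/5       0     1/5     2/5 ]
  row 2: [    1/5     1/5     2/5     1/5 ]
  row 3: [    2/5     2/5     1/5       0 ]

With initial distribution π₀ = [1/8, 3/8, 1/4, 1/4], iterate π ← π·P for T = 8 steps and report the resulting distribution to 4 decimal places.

t=0: π = [0.1250, 0.3750, 0.2500, 0.2500]
t=1: π = [0.3000, 0.1750, 0.2500, 0.2750]
t=2: π = [0.2300, 0.2200, 0.2500, 0.3000]
t=3: π = [0.2580, 0.2160, 0.2500, 0.2760]
t=4: π = [0.2468, 0.2120, 0.2500, 0.2912]
t=5: π = [0.2513, 0.2158, 0.2500, 0.2829]
t=6: π = [0.2495, 0.2134, 0.2500, 0.2871]
t=7: π = [0.2502, 0.2147, 0.2500, 0.2851]
t=8: π = [0.2499, 0.2141, 0.2500, 0.2860]

π = [0.2499, 0.2141, 0.2500, 0.2860]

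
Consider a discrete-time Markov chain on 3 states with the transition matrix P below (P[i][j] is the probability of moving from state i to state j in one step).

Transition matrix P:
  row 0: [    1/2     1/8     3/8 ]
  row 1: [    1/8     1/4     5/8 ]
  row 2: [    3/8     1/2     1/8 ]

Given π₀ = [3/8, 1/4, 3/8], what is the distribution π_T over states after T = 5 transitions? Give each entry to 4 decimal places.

t=0: π = [0.3750, 0.2500, 0.3750]
t=1: π = [0.3594, 0.2969, 0.3438]
t=2: π = [0.3457, 0.2910, 0.3633]
t=3: π = [0.3455, 0.2976, 0.3569]
t=4: π = [0.3438, 0.2961, 0.3602]
t=5: π = [0.3440, 0.2971, 0.3590]

π = [0.3440, 0.2971, 0.3590]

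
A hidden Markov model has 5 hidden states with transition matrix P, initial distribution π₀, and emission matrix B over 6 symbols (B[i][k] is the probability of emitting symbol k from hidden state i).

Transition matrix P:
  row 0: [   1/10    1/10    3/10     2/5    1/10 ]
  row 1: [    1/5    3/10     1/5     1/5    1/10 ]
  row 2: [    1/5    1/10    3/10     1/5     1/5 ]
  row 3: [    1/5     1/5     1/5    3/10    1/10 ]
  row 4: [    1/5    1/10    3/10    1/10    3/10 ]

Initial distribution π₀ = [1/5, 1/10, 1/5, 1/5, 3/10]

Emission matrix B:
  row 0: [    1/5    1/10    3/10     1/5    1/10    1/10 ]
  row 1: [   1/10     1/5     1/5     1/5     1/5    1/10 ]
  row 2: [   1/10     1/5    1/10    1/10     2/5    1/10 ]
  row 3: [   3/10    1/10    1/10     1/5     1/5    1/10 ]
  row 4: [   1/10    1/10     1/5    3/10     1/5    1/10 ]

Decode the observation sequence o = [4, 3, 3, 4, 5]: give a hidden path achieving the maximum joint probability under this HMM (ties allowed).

t=0: δ = [2.000e-02, 2.000e-02, 8.000e-02, 4.000e-02, 6.000e-02]  (obs o_0=4)
t=1: δ = [3.200e-03, 1.600e-03, 2.400e-03, 3.200e-03, 5.400e-03]  ψ = [2, 2, 2, 2, 4]  (obs o_1=3)
t=2: δ = [2.160e-04, 1.280e-04, 1.620e-04, 2.560e-04, 4.860e-04]  ψ = [4, 3, 4, 0, 4]  (obs o_2=3)
t=3: δ = [9.720e-06, 1.024e-05, 5.832e-05, 1.728e-05, 2.916e-05]  ψ = [4, 3, 4, 0, 4]  (obs o_3=4)
t=4: δ = [1.166e-06, 5.832e-07, 1.750e-06, 1.166e-06, 1.166e-06]  ψ = [2, 2, 2, 2, 2]  (obs o_4=5)
backtrack: best end state = 2; path = [4, 4, 4, 2, 2]

path = [4, 4, 4, 2, 2]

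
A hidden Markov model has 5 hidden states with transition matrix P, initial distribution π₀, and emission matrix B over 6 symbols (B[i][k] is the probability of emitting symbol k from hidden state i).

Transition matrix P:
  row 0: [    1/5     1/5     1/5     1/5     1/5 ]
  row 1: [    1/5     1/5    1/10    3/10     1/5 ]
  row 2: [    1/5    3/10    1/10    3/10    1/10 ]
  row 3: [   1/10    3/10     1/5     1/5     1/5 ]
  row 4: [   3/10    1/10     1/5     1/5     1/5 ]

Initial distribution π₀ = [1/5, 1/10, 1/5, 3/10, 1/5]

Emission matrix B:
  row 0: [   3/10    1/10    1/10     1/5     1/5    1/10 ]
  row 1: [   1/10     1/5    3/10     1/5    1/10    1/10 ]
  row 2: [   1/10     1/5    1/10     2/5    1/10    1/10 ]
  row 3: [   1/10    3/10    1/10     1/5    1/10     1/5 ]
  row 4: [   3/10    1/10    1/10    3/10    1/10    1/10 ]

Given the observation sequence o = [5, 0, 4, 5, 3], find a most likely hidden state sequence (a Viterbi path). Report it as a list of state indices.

t=0: δ = [2.000e-02, 1.000e-02, 2.000e-02, 6.000e-02, 2.000e-02]  (obs o_0=5)
t=1: δ = [1.800e-03, 1.800e-03, 1.200e-03, 1.200e-03, 3.600e-03]  ψ = [3, 3, 3, 3, 3]  (obs o_1=0)
t=2: δ = [2.160e-04, 3.600e-05, 7.200e-05, 7.200e-05, 7.200e-05]  ψ = [4, 0, 4, 4, 4]  (obs o_2=4)
t=3: δ = [4.320e-06, 4.320e-06, 4.320e-06, 8.640e-06, 4.320e-06]  ψ = [0, 0, 0, 0, 0]  (obs o_3=5)
t=4: δ = [2.592e-07, 5.184e-07, 6.912e-07, 3.456e-07, 5.184e-07]  ψ = [4, 3, 3, 3, 3]  (obs o_4=3)
backtrack: best end state = 2; path = [3, 4, 0, 3, 2]

path = [3, 4, 0, 3, 2]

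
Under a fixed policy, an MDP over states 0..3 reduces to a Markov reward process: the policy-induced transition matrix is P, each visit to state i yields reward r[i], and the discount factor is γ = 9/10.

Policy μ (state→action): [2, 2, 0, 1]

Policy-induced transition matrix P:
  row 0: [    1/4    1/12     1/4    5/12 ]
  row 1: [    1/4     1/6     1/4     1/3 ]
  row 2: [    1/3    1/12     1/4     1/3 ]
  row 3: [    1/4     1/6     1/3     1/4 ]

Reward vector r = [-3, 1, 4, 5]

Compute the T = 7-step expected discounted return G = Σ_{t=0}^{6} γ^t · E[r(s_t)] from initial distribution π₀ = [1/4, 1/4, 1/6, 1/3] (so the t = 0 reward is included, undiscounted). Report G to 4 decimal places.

t=0: π = [0.2500, 0.2500, 0.1667, 0.3333], E[r] = 1.8333, γ^t·E[r] = 1.833333, running G = 1.833333
t=1: π = [0.2639, 0.1319, 0.2778, 0.3264], E[r] = 2.0833, γ^t·E[r] = 1.875000, running G = 3.708333
t=2: π = [0.2731, 0.1215, 0.2772, 0.3281], E[r] = 2.0515, γ^t·E[r] = 1.661719, running G = 5.370052
t=3: π = [0.2731, 0.1208, 0.2773, 0.3288], E[r] = 2.0546, γ^t·E[r] = 1.497832, running G = 6.867884
t=4: π = [0.2731, 0.1208, 0.2774, 0.3287], E[r] = 2.0545, γ^t·E[r] = 1.347972, running G = 8.215856
t=5: π = [0.2731, 0.1208, 0.2774, 0.3287], E[r] = 2.0545, γ^t·E[r] = 1.213170, running G = 9.429026
t=6: π = [0.2731, 0.1208, 0.2774, 0.3287], E[r] = 2.0545, γ^t·E[r] = 1.091854, running G = 10.520881

G = 10.5209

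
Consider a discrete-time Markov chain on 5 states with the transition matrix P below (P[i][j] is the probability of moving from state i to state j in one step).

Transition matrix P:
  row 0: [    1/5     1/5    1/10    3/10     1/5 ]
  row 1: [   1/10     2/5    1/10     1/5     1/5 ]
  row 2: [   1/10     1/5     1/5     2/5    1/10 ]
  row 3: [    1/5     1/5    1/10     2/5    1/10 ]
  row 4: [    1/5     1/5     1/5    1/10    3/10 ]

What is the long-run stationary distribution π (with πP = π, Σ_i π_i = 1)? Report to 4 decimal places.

Balance equations π_j = Σ_i π_i·P[i][j]:
  π_0 = 1/5·π_0 + 1/10·π_1 + 1/10·π_2 + 1/5·π_3 + 1/5·π_4
  π_1 = 1/5·π_0 + 2/5·π_1 + 1/5·π_2 + 1/5·π_3 + 1/5·π_4
  π_2 = 1/10·π_0 + 1/10·π_1 + 1/5·π_2 + 1/10·π_3 + 1/5·π_4
  π_3 = 3/10·π_0 + 1/5·π_1 + 2/5·π_2 + 2/5·π_3 + 1/10·π_4
  normalize: π_0 + π_1 + π_2 + π_3 + π_4 = 1
Solving the linear system gives exactly π = [467/2884, 1/4, 377/2884, 405/1442, 509/2884].

π = [0.1619, 0.2500, 0.1307, 0.2809, 0.1765]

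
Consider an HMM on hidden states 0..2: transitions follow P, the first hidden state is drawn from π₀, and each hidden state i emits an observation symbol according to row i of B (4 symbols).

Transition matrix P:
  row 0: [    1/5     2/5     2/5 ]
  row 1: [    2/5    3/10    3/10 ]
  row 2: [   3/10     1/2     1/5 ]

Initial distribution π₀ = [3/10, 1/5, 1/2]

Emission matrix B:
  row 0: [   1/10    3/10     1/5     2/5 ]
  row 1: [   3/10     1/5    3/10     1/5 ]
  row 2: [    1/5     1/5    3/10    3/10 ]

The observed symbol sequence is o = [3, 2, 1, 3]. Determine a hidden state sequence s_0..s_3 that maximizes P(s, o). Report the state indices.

t=0: δ = [1.200e-01, 4.000e-02, 1.500e-01]  (obs o_0=3)
t=1: δ = [9.000e-03, 2.250e-02, 1.440e-02]  ψ = [2, 2, 0]  (obs o_1=2)
t=2: δ = [2.700e-03, 1.440e-03, 1.350e-03]  ψ = [1, 2, 1]  (obs o_2=1)
t=3: δ = [2.304e-04, 2.160e-04, 3.240e-04]  ψ = [1, 0, 0]  (obs o_3=3)
backtrack: best end state = 2; path = [2, 1, 0, 2]

path = [2, 1, 0, 2]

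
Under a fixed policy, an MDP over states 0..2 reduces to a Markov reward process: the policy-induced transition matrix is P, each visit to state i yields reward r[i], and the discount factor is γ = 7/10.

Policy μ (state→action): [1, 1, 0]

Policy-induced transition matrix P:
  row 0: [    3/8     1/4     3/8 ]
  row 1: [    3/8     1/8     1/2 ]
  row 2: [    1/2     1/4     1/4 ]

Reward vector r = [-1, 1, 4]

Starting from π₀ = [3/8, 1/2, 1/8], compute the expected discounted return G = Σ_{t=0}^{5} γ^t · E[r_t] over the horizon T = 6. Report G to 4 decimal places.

G = 3.1733

t=0: π = [0.3750, 0.5000, 0.1250], E[r] = 0.6250, γ^t·E[r] = 0.625000, running G = 0.625000
t=1: π = [0.3906, 0.1875, 0.4219], E[r] = 1.4844, γ^t·E[r] = 1.039063, running G = 1.664063
t=2: π = [0.4277, 0.2266, 0.3457], E[r] = 1.1816, γ^t·E[r] = 0.579004, running G = 2.243066
t=3: π = [0.4182, 0.2217, 0.3601], E[r] = 1.2439, γ^t·E[r] = 0.426656, running G = 2.669723
t=4: π = [0.4200, 0.2223, 0.3577], E[r] = 1.2331, γ^t·E[r] = 0.296058, running G = 2.965781
t=5: π = [0.4197, 0.2222, 0.3581], E[r] = 1.2348, γ^t·E[r] = 0.207533, running G = 3.173314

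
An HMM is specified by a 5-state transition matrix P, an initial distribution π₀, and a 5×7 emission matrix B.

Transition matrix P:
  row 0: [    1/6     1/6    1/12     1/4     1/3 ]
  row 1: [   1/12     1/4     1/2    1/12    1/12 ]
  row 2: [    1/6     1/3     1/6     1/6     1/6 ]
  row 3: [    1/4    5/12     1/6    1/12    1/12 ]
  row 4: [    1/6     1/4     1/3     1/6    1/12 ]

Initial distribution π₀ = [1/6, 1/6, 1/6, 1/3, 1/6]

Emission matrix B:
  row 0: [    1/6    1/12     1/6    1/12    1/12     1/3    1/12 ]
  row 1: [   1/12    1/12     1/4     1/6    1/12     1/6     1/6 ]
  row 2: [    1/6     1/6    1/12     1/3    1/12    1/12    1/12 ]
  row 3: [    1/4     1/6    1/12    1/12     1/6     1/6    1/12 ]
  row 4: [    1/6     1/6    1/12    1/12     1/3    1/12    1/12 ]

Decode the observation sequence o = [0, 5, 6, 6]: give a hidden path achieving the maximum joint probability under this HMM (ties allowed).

t=0: δ = [2.778e-02, 1.389e-02, 2.778e-02, 8.333e-02, 2.778e-02]  (obs o_0=0)
t=1: δ = [6.944e-03, 5.787e-03, 1.157e-03, 1.157e-03, 7.716e-04]  ψ = [3, 3, 3, 0, 0]  (obs o_1=5)
t=2: δ = [9.645e-05, 2.411e-04, 2.411e-04, 1.447e-04, 1.929e-04]  ψ = [0, 1, 1, 0, 0]  (obs o_2=6)
t=3: δ = [3.349e-06, 1.340e-05, 1.005e-05, 3.349e-06, 3.349e-06]  ψ = [2, 2, 1, 2, 2]  (obs o_3=6)
backtrack: best end state = 1; path = [3, 1, 2, 1]

path = [3, 1, 2, 1]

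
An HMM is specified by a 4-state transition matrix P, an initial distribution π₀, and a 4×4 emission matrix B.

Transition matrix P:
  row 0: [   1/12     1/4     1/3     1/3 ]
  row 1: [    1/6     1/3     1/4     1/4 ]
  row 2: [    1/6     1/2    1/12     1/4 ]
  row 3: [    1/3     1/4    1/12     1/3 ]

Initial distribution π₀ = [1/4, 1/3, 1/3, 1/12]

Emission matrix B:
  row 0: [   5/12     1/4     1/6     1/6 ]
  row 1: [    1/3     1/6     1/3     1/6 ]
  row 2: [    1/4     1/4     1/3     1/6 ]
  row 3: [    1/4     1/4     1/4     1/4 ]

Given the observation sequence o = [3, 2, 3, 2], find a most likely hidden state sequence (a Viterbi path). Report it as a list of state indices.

t=0: δ = [4.167e-02, 5.556e-02, 5.556e-02, 2.083e-02]  (obs o_0=3)
t=1: δ = [1.543e-03, 9.259e-03, 4.630e-03, 3.472e-03]  ψ = [1, 2, 0, 0]  (obs o_1=2)
t=2: δ = [2.572e-04, 5.144e-04, 3.858e-04, 5.787e-04]  ψ = [1, 1, 1, 1]  (obs o_2=3)
t=3: δ = [3.215e-05, 6.430e-05, 4.287e-05, 4.823e-05]  ψ = [3, 2, 1, 3]  (obs o_3=2)
backtrack: best end state = 1; path = [2, 1, 2, 1]

path = [2, 1, 2, 1]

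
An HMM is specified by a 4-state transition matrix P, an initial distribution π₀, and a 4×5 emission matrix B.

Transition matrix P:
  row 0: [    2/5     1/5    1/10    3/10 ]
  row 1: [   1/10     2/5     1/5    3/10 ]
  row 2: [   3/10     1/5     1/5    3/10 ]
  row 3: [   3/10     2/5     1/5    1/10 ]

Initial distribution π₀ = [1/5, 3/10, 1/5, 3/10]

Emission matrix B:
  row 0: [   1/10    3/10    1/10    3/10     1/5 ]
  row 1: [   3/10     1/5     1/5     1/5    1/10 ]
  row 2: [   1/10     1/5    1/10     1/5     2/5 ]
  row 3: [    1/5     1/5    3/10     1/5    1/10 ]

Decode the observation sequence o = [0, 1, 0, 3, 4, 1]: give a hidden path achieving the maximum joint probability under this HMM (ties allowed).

path = [1, 1, 1, 1, 2, 0]

t=0: δ = [2.000e-02, 9.000e-02, 2.000e-02, 6.000e-02]  (obs o_0=0)
t=1: δ = [5.400e-03, 7.200e-03, 3.600e-03, 5.400e-03]  ψ = [3, 1, 1, 1]  (obs o_1=1)
t=2: δ = [2.160e-04, 8.640e-04, 1.440e-04, 4.320e-04]  ψ = [0, 1, 1, 1]  (obs o_2=0)
t=3: δ = [3.888e-05, 6.912e-05, 3.456e-05, 5.184e-05]  ψ = [3, 1, 1, 1]  (obs o_3=3)
t=4: δ = [3.110e-06, 2.765e-06, 5.530e-06, 2.074e-06]  ψ = [0, 1, 1, 1]  (obs o_4=4)
t=5: δ = [4.977e-07, 2.212e-07, 2.212e-07, 3.318e-07]  ψ = [2, 1, 2, 2]  (obs o_5=1)
backtrack: best end state = 0; path = [1, 1, 1, 1, 2, 0]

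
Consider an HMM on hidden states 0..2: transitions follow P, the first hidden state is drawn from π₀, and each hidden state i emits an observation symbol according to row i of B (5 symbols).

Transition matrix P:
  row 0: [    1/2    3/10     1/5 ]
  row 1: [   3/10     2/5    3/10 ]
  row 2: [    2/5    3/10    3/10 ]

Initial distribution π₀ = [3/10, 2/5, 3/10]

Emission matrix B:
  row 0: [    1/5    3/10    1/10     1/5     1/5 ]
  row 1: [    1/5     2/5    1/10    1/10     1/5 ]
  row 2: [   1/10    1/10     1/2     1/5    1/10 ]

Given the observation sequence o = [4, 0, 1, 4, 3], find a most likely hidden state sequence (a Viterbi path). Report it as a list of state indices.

path = [0, 0, 0, 0, 0]

t=0: δ = [6.000e-02, 8.000e-02, 3.000e-02]  (obs o_0=4)
t=1: δ = [6.000e-03, 6.400e-03, 2.400e-03]  ψ = [0, 1, 1]  (obs o_1=0)
t=2: δ = [9.000e-04, 1.024e-03, 1.920e-04]  ψ = [0, 1, 1]  (obs o_2=1)
t=3: δ = [9.000e-05, 8.192e-05, 3.072e-05]  ψ = [0, 1, 1]  (obs o_3=4)
t=4: δ = [9.000e-06, 3.277e-06, 4.915e-06]  ψ = [0, 1, 1]  (obs o_4=3)
backtrack: best end state = 0; path = [0, 0, 0, 0, 0]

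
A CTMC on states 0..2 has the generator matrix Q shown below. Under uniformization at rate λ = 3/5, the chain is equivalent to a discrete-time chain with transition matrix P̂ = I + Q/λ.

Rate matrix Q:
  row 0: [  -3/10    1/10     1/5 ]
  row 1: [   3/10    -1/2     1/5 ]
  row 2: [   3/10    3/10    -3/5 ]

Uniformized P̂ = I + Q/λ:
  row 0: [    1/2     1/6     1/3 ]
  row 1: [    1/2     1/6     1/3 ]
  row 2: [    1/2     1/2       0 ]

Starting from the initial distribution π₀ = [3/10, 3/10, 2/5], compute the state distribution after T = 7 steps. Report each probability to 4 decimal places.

t=0: π = [0.3000, 0.3000, 0.4000]
t=1: π = [0.5000, 0.3000, 0.2000]
t=2: π = [0.5000, 0.2333, 0.2667]
t=3: π = [0.5000, 0.2556, 0.2444]
t=4: π = [0.5000, 0.2481, 0.2519]
t=5: π = [0.5000, 0.2506, 0.2494]
t=6: π = [0.5000, 0.2498, 0.2502]
t=7: π = [0.5000, 0.2501, 0.2499]

π = [0.5000, 0.2501, 0.2499]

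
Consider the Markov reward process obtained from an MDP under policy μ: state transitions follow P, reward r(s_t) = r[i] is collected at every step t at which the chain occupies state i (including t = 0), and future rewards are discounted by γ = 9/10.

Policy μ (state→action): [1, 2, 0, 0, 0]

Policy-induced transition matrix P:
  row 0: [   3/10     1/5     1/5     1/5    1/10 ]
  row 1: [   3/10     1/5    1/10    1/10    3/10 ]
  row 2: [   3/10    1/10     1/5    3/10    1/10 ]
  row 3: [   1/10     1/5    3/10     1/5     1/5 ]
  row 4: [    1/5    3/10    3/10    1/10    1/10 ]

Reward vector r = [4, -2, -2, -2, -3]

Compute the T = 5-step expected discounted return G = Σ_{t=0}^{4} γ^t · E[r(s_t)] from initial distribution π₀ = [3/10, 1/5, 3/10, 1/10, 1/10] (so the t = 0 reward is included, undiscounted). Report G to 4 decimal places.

t=0: π = [0.3000, 0.2000, 0.3000, 0.1000, 0.1000], E[r] = -0.3000, γ^t·E[r] = -0.300000, running G = -0.300000
t=1: π = [0.2700, 0.1800, 0.2000, 0.2000, 0.1500], E[r] = -0.5300, γ^t·E[r] = -0.477000, running G = -0.777000
t=2: π = [0.2450, 0.1950, 0.2170, 0.1870, 0.1560], E[r] = -0.6860, γ^t·E[r] = -0.555660, running G = -1.332660
t=3: π = [0.2470, 0.1939, 0.2148, 0.1866, 0.1577], E[r] = -0.6757, γ^t·E[r] = -0.492585, running G = -1.825245
t=4: π = [0.2469, 0.1943, 0.2150, 0.1863, 0.1574], E[r] = -0.6760, γ^t·E[r] = -0.443510, running G = -2.268756

G = -2.2688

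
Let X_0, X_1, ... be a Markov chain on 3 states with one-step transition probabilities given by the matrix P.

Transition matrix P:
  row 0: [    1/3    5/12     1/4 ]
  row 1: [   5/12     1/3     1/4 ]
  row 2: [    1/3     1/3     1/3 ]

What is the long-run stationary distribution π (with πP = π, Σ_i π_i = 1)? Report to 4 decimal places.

Balance equations π_j = Σ_i π_i·P[i][j]:
  π_0 = 1/3·π_0 + 5/12·π_1 + 1/3·π_2
  π_1 = 5/12·π_0 + 1/3·π_1 + 1/3·π_2
  normalize: π_0 + π_1 + π_2 = 1
Solving the linear system gives exactly π = [4/11, 4/11, 3/11].

π = [0.3636, 0.3636, 0.2727]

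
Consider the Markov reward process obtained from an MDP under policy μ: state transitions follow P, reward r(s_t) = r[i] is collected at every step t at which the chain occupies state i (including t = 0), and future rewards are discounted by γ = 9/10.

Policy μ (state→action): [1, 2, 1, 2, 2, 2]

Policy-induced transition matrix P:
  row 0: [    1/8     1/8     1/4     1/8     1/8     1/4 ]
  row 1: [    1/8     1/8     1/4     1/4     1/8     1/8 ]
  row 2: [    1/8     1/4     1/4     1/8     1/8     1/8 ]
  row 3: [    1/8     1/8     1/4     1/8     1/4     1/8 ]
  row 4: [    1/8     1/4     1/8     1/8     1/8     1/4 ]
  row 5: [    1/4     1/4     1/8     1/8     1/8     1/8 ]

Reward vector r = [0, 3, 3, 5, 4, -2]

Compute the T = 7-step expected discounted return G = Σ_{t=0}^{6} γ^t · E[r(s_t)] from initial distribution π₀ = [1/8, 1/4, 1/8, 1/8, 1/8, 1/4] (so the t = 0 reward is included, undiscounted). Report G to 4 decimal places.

t=0: π = [0.1250, 0.2500, 0.1250, 0.1250, 0.1250, 0.2500], E[r] = 1.7500, γ^t·E[r] = 1.750000, running G = 1.750000
t=1: π = [0.1563, 0.1875, 0.2031, 0.1563, 0.1406, 0.1563], E[r] = 2.2031, γ^t·E[r] = 1.982813, running G = 3.732813
t=2: π = [0.1445, 0.1875, 0.2129, 0.1484, 0.1445, 0.1621], E[r] = 2.1973, γ^t·E[r] = 1.779785, running G = 5.512598
t=3: π = [0.1453, 0.1899, 0.2117, 0.1484, 0.1436, 0.1611], E[r] = 2.1990, γ^t·E[r] = 1.603052, running G = 7.115650
t=4: π = [0.1451, 0.1895, 0.2119, 0.1487, 0.1436, 0.1611], E[r] = 2.2001, γ^t·E[r] = 1.443488, running G = 8.559138
t=5: π = [0.1451, 0.1896, 0.2119, 0.1487, 0.1436, 0.1611], E[r] = 2.2001, γ^t·E[r] = 1.299155, running G = 9.858293
t=6: π = [0.1451, 0.1896, 0.2119, 0.1487, 0.1436, 0.1611], E[r] = 2.2001, γ^t·E[r] = 1.169231, running G = 11.027525

G = 11.0275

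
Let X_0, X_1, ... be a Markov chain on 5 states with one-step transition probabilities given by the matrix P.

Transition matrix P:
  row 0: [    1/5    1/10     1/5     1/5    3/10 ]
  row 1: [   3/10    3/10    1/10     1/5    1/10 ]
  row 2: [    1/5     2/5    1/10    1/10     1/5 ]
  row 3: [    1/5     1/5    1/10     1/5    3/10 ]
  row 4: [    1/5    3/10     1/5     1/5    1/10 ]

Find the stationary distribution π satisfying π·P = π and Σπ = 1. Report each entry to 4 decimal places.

π = [0.2251, 0.2506, 0.1421, 0.1858, 0.1964]

Balance equations π_j = Σ_i π_i·P[i][j]:
  π_0 = 1/5·π_0 + 3/10·π_1 + 1/5·π_2 + 1/5·π_3 + 1/5·π_4
  π_1 = 1/10·π_0 + 3/10·π_1 + 2/5·π_2 + 1/5·π_3 + 3/10·π_4
  π_2 = 1/5·π_0 + 1/10·π_1 + 1/10·π_2 + 1/10·π_3 + 1/5·π_4
  π_3 = 1/5·π_0 + 1/5·π_1 + 1/10·π_2 + 1/5·π_3 + 1/5·π_4
  normalize: π_0 + π_1 + π_2 + π_3 + π_4 = 1
Solving the linear system gives exactly π = [361/1604, 201/802, 57/401, 149/802, 315/1604].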